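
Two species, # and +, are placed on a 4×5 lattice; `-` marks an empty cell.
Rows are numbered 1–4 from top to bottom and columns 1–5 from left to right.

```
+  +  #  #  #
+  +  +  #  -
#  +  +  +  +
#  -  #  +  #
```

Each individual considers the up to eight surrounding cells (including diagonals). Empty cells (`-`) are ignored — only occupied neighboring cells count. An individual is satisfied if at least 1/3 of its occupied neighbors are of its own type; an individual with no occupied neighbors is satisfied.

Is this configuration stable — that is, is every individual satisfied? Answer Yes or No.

Row 1: (1,1)+ 3/3 satisfied · (1,2)+ 4/5 satisfied · (1,3)# 2/5 satisfied · (1,4)# 3/4 satisfied · (1,5)# 2/2 satisfied
Row 2: (2,1)+ 4/5 satisfied · (2,2)+ 6/8 satisfied · (2,3)+ 5/8 satisfied · (2,4)# 3/7 satisfied
Row 3: (3,1)# 1/4 not · (3,2)+ 4/7 satisfied · (3,3)+ 5/7 satisfied · (3,4)+ 4/7 satisfied · (3,5)+ 2/4 satisfied
Row 4: (4,1)# 1/2 satisfied · (4,3)# 0/4 not · (4,4)+ 3/5 satisfied · (4,5)# 0/3 not
For instance (3,1) has only 1/4 same-type neighbors, below 1/3.

No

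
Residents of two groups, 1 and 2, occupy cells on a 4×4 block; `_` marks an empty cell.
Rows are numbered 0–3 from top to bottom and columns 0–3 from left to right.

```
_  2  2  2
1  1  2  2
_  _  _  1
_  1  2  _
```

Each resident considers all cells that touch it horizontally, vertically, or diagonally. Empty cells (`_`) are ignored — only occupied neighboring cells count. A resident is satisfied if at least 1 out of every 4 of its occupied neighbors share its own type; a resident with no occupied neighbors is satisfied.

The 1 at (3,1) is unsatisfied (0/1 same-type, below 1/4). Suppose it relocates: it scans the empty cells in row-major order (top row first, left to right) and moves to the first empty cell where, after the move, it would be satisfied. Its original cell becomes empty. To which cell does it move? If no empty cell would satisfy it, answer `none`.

(0,0)

Vacating (3,1). Empty cells in order:
  (0,0): 2/3 same-type → satisfied — stop here.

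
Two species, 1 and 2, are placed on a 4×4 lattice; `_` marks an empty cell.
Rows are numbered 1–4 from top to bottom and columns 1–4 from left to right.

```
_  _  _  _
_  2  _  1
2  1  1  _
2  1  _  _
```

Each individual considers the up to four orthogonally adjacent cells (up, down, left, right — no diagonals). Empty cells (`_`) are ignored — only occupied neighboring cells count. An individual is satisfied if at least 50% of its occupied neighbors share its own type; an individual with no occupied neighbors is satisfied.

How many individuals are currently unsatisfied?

(2,2)2 0/1 unhappy
(2,4)1 0/0 ok
(3,1)2 1/2 ok
(3,2)1 2/4 ok
(3,3)1 1/1 ok
(4,1)2 1/2 ok
(4,2)1 1/2 ok
Unsatisfied: (2,2) — 1 in total.

1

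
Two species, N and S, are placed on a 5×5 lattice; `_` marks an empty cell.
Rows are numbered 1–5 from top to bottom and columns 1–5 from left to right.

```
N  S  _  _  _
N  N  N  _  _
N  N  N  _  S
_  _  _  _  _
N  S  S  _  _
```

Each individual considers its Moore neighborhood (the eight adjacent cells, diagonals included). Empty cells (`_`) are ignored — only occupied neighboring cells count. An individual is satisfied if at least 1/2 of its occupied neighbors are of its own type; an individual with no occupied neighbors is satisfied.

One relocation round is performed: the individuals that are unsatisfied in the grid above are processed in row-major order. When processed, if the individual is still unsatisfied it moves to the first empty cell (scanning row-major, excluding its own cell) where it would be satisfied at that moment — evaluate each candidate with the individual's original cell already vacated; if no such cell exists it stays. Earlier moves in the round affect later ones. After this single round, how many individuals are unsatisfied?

Initially unsatisfied (in order): (1,2), (5,1).
  (1,2) → (1,5).
  (5,1) → (1,2).
Resulting grid:
N N _ _ S
N N N _ _
N N N _ S
_ _ _ _ _
_ S S _ _
All satisfied now.

0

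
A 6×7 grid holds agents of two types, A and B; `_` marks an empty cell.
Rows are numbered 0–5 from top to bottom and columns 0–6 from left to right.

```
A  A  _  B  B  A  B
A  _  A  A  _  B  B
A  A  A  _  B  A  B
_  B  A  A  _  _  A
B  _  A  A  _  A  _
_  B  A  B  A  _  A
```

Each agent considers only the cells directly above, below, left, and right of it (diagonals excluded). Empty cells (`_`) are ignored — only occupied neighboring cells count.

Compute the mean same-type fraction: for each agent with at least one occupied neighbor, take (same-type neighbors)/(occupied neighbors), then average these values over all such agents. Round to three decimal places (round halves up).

0.522

(0,0)A 2/2
(0,1)A 1/1
(0,3)B 1/2
(0,4)B 1/2
(0,5)A 0/3
(0,6)B 1/2
(1,0)A 2/2
(1,2)A 2/2
(1,3)A 1/2
(1,5)B 1/3
(1,6)B 3/3
(2,0)A 2/2
(2,1)A 2/3
(2,2)A 3/3
(2,4)B 0/1
(2,5)A 0/3
(2,6)B 1/3
(3,1)B 0/2
(3,2)A 3/4
(3,3)A 2/2
(3,6)A 0/1
(4,0)B — no occupied neighbors
(4,2)A 3/3
(4,3)A 2/3
(4,5)A — no occupied neighbors
(5,1)B 0/1
(5,2)A 1/3
(5,3)B 0/3
(5,4)A 0/1
(5,6)A — no occupied neighbors
Sum over 27 agents: 2/2 + 1/1 + 1/2 + 1/2 + 0/3 + 1/2 + 2/2 + 2/2 + 1/2 + 1/3 + 3/3 + 2/2 + 2/3 + 3/3 + 0/1 + 0/3 + 1/3 + 0/2 + 3/4 + 2/2 + 0/1 + 3/3 + 2/3 + 0/1 + 1/3 + 0/3 + 0/1 = 169/12; mean = 169/12 ÷ 27 = 169/324 = 0.521604… → 0.522.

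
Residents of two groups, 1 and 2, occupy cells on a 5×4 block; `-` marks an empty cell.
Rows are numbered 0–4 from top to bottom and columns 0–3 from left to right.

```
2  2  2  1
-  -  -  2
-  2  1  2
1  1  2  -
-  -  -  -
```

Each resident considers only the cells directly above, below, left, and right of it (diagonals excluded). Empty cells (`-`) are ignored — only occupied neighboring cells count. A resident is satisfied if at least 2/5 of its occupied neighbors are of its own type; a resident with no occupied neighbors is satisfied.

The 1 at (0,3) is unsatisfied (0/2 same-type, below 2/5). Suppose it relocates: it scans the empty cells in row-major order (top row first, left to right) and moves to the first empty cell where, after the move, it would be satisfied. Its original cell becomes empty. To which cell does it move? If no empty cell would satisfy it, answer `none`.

(2,0)

Vacating (0,3). Empty cells in order:
  (1,0): 0/1 same-type → still unsatisfied.
  (1,1): 0/2 same-type → still unsatisfied.
  (1,2): 1/3 same-type → still unsatisfied.
  (2,0): 1/2 same-type → satisfied — stop here.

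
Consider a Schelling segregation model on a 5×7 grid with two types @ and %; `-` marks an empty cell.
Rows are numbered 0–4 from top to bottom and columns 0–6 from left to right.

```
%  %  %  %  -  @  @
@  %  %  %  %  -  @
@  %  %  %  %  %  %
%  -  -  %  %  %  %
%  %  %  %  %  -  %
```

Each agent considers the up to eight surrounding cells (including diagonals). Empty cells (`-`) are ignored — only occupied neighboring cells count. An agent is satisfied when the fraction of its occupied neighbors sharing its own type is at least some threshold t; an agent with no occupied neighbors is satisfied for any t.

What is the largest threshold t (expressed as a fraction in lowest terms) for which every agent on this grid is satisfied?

1/5

Row 0: (0,0)% 2/3 · (0,1)% 4/5 · (0,2)% 5/5 · (0,3)% 4/4 · (0,5)@ 2/3 · (0,6)@ 2/2
Row 1: (1,0)@ 1/5 · (1,1)% 6/8 · (1,2)% 8/8 · (1,3)% 7/7 · (1,4)% 5/6 · (1,6)@ 2/4
Row 2: (2,0)@ 1/4 · (2,1)% 4/6 · (2,2)% 6/6 · (2,3)% 7/7 · (2,4)% 7/7 · (2,5)% 6/7 · (2,6)% 3/4
Row 3: (3,0)% 3/4 · (3,3)% 7/7 · (3,4)% 7/7 · (3,5)% 7/7 · (3,6)% 4/4
Row 4: (4,0)% 2/2 · (4,1)% 3/3 · (4,2)% 3/3 · (4,3)% 4/4 · (4,4)% 4/4 · (4,6)% 2/2
The smallest same-type fraction is 1/5 at (1,0), which reduces to 1/5. Any threshold above that leaves this agent unsatisfied.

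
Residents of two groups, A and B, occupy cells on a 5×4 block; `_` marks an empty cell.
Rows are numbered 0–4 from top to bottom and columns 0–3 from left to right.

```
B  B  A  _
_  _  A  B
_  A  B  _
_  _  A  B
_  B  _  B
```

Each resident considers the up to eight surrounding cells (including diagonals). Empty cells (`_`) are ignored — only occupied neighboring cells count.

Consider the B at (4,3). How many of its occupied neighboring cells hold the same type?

1

Occupied neighbors of (4,3): (3,2)=A, (3,3)=B.
Same type (B): 1 of 2.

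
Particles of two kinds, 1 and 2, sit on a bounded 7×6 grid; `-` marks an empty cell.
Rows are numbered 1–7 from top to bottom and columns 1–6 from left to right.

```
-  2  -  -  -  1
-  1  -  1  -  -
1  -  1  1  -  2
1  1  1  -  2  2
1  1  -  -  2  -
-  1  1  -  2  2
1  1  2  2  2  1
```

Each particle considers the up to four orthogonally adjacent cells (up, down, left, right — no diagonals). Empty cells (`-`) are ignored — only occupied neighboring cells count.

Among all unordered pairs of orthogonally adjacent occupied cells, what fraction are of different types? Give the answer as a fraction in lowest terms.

5/26

Scan each occupied cell's neighbors to the right and below so each pair is counted once.
From row 1: 1 unlike of 1 pairs (running 1/1).
From row 2: 0 unlike of 1 pairs (running 1/2).
From row 3: 0 unlike of 4 pairs (running 1/6).
From row 4: 0 unlike of 6 pairs (running 1/12).
From row 5: 0 unlike of 3 pairs (running 1/15).
From row 6: 2 unlike of 6 pairs (running 3/21).
From row 7: 2 unlike of 5 pairs (running 5/26).
Total adjacent occupied pairs: 26; unlike-type pairs: 5.
5/26 is already in lowest terms.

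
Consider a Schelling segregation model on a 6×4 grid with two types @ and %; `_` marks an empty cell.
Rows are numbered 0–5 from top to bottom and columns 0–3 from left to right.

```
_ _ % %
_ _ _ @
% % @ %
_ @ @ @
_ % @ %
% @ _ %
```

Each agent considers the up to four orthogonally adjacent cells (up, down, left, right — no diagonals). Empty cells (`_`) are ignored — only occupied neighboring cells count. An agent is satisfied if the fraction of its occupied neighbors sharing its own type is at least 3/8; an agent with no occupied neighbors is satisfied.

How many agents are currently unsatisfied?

(0,2)% 1/1 ✓
(0,3)% 1/2 ✓
(1,3)@ 0/2 ✗
(2,0)% 1/1 ✓
(2,1)% 1/3 ✗
(2,2)@ 1/3 ✗
(2,3)% 0/3 ✗
(3,1)@ 1/3 ✗
(3,2)@ 4/4 ✓
(3,3)@ 1/3 ✗
(4,1)% 0/3 ✗
(4,2)@ 1/3 ✗
(4,3)% 1/3 ✗
(5,0)% 0/1 ✗
(5,1)@ 0/2 ✗
(5,3)% 1/1 ✓
Unsatisfied: (1,3), (2,1), (2,2), (2,3), (3,1), (3,3), (4,1), (4,2), (4,3), (5,0), (5,1) — 11 in total.

11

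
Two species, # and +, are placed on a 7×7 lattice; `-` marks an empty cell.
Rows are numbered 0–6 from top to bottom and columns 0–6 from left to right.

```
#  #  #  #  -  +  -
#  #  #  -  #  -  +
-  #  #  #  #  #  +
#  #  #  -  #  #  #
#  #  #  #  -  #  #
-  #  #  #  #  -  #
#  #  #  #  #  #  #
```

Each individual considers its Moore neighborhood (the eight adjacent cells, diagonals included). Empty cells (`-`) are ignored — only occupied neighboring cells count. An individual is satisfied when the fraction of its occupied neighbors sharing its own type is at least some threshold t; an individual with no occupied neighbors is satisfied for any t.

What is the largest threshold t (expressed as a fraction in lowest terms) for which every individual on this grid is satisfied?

1/4

Row 0: (0,0)# 3/3 · (0,1)# 5/5 · (0,2)# 4/4 · (0,3)# 3/3 · (0,5)+ 1/2
Row 1: (1,0)# 4/4 · (1,1)# 7/7 · (1,2)# 7/7 · (1,4)# 4/5 · (1,6)+ 2/3
Row 2: (2,1)# 7/7 · (2,2)# 6/6 · (2,3)# 6/6 · (2,4)# 5/5 · (2,5)# 5/7 · (2,6)+ 1/4
Row 3: (3,0)# 4/4 · (3,1)# 7/7 · (3,2)# 7/7 · (3,4)# 6/6 · (3,5)# 6/7 · (3,6)# 4/5
Row 4: (4,0)# 4/4 · (4,1)# 7/7 · (4,2)# 7/7 · (4,3)# 6/6 · (4,5)# 6/6 · (4,6)# 4/4
Row 5: (5,1)# 7/7 · (5,2)# 8/8 · (5,3)# 7/7 · (5,4)# 6/6 · (5,6)# 4/4
Row 6: (6,0)# 2/2 · (6,1)# 4/4 · (6,2)# 5/5 · (6,3)# 5/5 · (6,4)# 4/4 · (6,5)# 4/4 · (6,6)# 2/2
The smallest same-type fraction is 1/4 at (2,6), which reduces to 1/4. Any threshold above that leaves this individual unsatisfied.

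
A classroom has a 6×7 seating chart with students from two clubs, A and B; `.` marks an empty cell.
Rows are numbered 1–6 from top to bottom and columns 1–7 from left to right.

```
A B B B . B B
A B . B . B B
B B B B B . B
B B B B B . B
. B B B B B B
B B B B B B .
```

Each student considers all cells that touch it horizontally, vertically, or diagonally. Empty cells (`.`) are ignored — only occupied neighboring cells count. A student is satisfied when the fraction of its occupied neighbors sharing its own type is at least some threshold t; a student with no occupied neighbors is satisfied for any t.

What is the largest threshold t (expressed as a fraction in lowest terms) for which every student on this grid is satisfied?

1/5

Row 1: (1,1)A 1/3 · (1,2)B 2/4 · (1,3)B 4/4 · (1,4)B 2/2 · (1,6)B 3/3 · (1,7)B 3/3
Row 2: (2,1)A 1/5 · (2,2)B 5/7 · (2,4)B 5/5 · (2,6)B 5/5 · (2,7)B 4/4
Row 3: (3,1)B 4/5 · (3,2)B 6/7 · (3,3)B 7/7 · (3,4)B 6/6 · (3,5)B 5/5 · (3,7)B 3/3
Row 4: (4,1)B 4/4 · (4,2)B 7/7 · (4,3)B 8/8 · (4,4)B 8/8 · (4,5)B 6/6 · (4,7)B 3/3
Row 5: (5,2)B 7/7 · (5,3)B 8/8 · (5,4)B 8/8 · (5,5)B 7/7 · (5,6)B 6/6 · (5,7)B 3/3
Row 6: (6,1)B 2/2 · (6,2)B 4/4 · (6,3)B 5/5 · (6,4)B 5/5 · (6,5)B 5/5 · (6,6)B 4/4
The smallest same-type fraction is 1/5 at (2,1), which reduces to 1/5. Any threshold above that leaves this student unsatisfied.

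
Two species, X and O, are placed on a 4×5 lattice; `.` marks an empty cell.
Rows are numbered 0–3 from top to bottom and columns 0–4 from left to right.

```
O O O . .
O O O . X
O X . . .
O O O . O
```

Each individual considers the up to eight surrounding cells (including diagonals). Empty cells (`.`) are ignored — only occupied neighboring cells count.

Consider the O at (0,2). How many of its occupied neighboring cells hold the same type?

Occupied neighbors of (0,2): (0,1)=O, (1,1)=O, (1,2)=O.
Same type (O): 3 of 3.

3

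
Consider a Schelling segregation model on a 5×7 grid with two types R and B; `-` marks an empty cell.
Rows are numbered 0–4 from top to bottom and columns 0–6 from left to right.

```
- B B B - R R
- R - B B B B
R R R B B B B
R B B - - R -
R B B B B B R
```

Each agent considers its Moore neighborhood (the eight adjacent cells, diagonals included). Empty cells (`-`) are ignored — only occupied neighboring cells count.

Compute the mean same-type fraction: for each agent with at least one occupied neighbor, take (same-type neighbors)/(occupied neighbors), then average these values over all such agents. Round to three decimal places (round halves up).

0.632

Row 0: (0,1)B 1/2 · (0,2)B 3/4 · (0,3)B 3/3 · (0,5)R 1/4 · (0,6)R 1/3
Row 1: (1,1)R 3/5 · (1,3)B 5/6 · (1,4)B 6/7 · (1,5)B 5/7 · (1,6)B 3/5
Row 2: (2,0)R 3/4 · (2,1)R 4/6 · (2,2)R 2/6 · (2,3)B 4/5 · (2,4)B 5/6 · (2,5)B 5/6 · (2,6)B 3/4
Row 3: (3,0)R 3/5 · (3,1)B 3/8 · (3,2)B 5/7 · (3,5)R 1/6
Row 4: (4,0)R 1/3 · (4,1)B 3/5 · (4,2)B 4/4 · (4,3)B 3/3 · (4,4)B 2/3 · (4,5)B 1/3 · (4,6)R 1/2
Sum over 28 agents: 1/2 + 3/4 + 3/3 + 1/4 + 1/3 + 3/5 + 5/6 + 6/7 + 5/7 + 3/5 + 3/4 + 4/6 + 2/6 + 4/5 + 5/6 + 5/6 + 3/4 + 3/5 + 3/8 + 5/7 + 1/6 + 1/3 + 3/5 + 4/4 + 3/3 + 2/3 + 1/3 + 1/2 = 14863/840; mean = 14863/840 ÷ 28 = 14863/23520 = 0.631930… → 0.632.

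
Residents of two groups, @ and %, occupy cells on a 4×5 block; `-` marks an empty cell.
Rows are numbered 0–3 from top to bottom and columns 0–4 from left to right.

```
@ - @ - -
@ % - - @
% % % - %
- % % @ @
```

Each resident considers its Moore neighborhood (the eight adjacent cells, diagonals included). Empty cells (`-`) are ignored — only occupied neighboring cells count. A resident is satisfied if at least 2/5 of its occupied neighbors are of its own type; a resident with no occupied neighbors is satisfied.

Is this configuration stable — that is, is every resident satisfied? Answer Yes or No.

No

Row 0: (0,0)@ 1/2 satisfied · (0,2)@ 0/1 not
Row 1: (1,0)@ 1/4 not · (1,1)% 3/6 satisfied · (1,4)@ 0/1 not
Row 2: (2,0)% 3/4 satisfied · (2,1)% 5/6 satisfied · (2,2)% 4/5 satisfied · (2,4)% 0/3 not
Row 3: (3,1)% 4/4 satisfied · (3,2)% 3/4 satisfied · (3,3)@ 1/4 not · (3,4)@ 1/2 satisfied
For instance (0,2) has only 0/1 same-type neighbors, below 2/5.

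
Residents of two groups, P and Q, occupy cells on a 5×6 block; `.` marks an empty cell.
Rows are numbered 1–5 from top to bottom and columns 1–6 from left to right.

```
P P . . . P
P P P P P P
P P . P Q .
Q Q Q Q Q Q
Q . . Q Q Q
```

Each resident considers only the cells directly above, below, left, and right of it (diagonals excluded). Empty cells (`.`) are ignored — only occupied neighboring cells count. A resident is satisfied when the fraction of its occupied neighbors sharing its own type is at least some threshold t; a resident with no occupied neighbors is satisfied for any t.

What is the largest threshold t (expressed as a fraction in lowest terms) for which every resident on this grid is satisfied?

1/3

(1,1)P 2/2
(1,2)P 2/2
(1,6)P 1/1
(2,1)P 3/3
(2,2)P 4/4
(2,3)P 2/2
(2,4)P 3/3
(2,5)P 2/3
(2,6)P 2/2
(3,1)P 2/3
(3,2)P 2/3
(3,4)P 1/3
(3,5)Q 1/3
(4,1)Q 2/3
(4,2)Q 2/3
(4,3)Q 2/2
(4,4)Q 3/4
(4,5)Q 4/4
(4,6)Q 2/2
(5,1)Q 1/1
(5,4)Q 2/2
(5,5)Q 3/3
(5,6)Q 2/2
The smallest same-type fraction is 1/3 at (3,4), which reduces to 1/3. Any threshold above that leaves this resident unsatisfied.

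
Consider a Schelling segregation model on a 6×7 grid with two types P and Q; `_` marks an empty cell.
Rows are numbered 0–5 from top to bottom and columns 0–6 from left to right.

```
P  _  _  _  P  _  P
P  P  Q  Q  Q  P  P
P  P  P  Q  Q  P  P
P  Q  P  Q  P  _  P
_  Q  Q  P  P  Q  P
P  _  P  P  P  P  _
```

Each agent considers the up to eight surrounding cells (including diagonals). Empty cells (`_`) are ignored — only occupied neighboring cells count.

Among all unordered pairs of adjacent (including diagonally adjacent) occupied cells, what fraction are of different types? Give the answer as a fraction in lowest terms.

38/93

Scan each occupied cell's neighbors to the right and below (and the two forward diagonals) so each pair is counted once.
Row 0: P(0,0)–P(1,0)= P(0,0)–P(1,1)= P(0,4)–Q(1,4)≠ P(0,4)–P(1,5)= P(0,4)–Q(1,3)≠ P(0,6)–P(1,6)= P(0,6)–P(1,5)=  → 2/7 unlike.
Row 1: P(1,0)–P(1,1)= P(1,0)–P(2,0)= P(1,0)–P(2,1)= P(1,1)–Q(1,2)≠ P(1,1)–P(2,1)= P(1,1)–P(2,2)= P(1,1)–P(2,0)= Q(1,2)–Q(1,3)= Q(1,2)–P(2,2)≠ Q(1,2)–Q(2,3)= Q(1,2)–P(2,1)≠ Q(1,3)–Q(1,4)= Q(1,3)–Q(2,3)= Q(1,3)–Q(2,4)= Q(1,3)–P(2,2)≠ Q(1,4)–P(1,5)≠ Q(1,4)–Q(2,4)= Q(1,4)–P(2,5)≠ Q(1,4)–Q(2,3)= P(1,5)–P(1,6)= P(1,5)–P(2,5)= P(1,5)–P(2,6)= P(1,5)–Q(2,4)≠ P(1,6)–P(2,6)= P(1,6)–P(2,5)=  → 7/25 unlike.
Row 2: P(2,0)–P(2,1)= P(2,0)–P(3,0)= P(2,0)–Q(3,1)≠ P(2,1)–P(2,2)= P(2,1)–Q(3,1)≠ P(2,1)–P(3,2)= P(2,1)–P(3,0)= P(2,2)–Q(2,3)≠ P(2,2)–P(3,2)= P(2,2)–Q(3,3)≠ P(2,2)–Q(3,1)≠ Q(2,3)–Q(2,4)= Q(2,3)–Q(3,3)= Q(2,3)–P(3,4)≠ Q(2,3)–P(3,2)≠ Q(2,4)–P(2,5)≠ Q(2,4)–P(3,4)≠ Q(2,4)–Q(3,3)= P(2,5)–P(2,6)= P(2,5)–P(3,6)= P(2,5)–P(3,4)= P(2,6)–P(3,6)=  → 9/22 unlike.
Row 3: P(3,0)–Q(3,1)≠ P(3,0)–Q(4,1)≠ Q(3,1)–P(3,2)≠ Q(3,1)–Q(4,1)= Q(3,1)–Q(4,2)= P(3,2)–Q(3,3)≠ P(3,2)–Q(4,2)≠ P(3,2)–P(4,3)= P(3,2)–Q(4,1)≠ Q(3,3)–P(3,4)≠ Q(3,3)–P(4,3)≠ Q(3,3)–P(4,4)≠ Q(3,3)–Q(4,2)= P(3,4)–P(4,4)= P(3,4)–Q(4,5)≠ P(3,4)–P(4,3)= P(3,6)–P(4,6)= P(3,6)–Q(4,5)≠  → 11/18 unlike.
Row 4: Q(4,1)–Q(4,2)= Q(4,1)–P(5,2)≠ Q(4,1)–P(5,0)≠ Q(4,2)–P(4,3)≠ Q(4,2)–P(5,2)≠ Q(4,2)–P(5,3)≠ P(4,3)–P(4,4)= P(4,3)–P(5,3)= P(4,3)–P(5,4)= P(4,3)–P(5,2)= P(4,4)–Q(4,5)≠ P(4,4)–P(5,4)= P(4,4)–P(5,5)= P(4,4)–P(5,3)= Q(4,5)–P(4,6)≠ Q(4,5)–P(5,5)≠ Q(4,5)–P(5,4)≠ P(4,6)–P(5,5)=  → 9/18 unlike.
Row 5: P(5,2)–P(5,3)= P(5,3)–P(5,4)= P(5,4)–P(5,5)=  → 0/3 unlike.
Total adjacent occupied pairs: 93; unlike-type pairs: 38.
38/93 is already in lowest terms.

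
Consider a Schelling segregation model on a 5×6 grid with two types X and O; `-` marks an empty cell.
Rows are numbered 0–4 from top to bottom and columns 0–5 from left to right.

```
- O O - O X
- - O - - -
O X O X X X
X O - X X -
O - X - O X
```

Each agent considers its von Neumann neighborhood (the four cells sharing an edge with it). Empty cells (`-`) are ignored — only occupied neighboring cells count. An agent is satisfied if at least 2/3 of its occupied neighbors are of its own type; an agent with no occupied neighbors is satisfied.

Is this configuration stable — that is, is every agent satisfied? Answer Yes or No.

(0,1)O 1/1 ✓
(0,2)O 2/2 ✓
(0,4)O 0/1 ✗
(0,5)X 0/1 ✗
(1,2)O 2/2 ✓
(2,0)O 0/2 ✗
(2,1)X 0/3 ✗
(2,2)O 1/3 ✗
(2,3)X 2/3 ✓
(2,4)X 3/3 ✓
(2,5)X 1/1 ✓
(3,0)X 0/3 ✗
(3,1)O 0/2 ✗
(3,3)X 2/2 ✓
(3,4)X 2/3 ✓
(4,0)O 0/1 ✗
(4,2)X 0/0 ✓
(4,4)O 0/2 ✗
(4,5)X 0/1 ✗
For instance (0,4) has only 0/1 same-type neighbors, below 2/3.

No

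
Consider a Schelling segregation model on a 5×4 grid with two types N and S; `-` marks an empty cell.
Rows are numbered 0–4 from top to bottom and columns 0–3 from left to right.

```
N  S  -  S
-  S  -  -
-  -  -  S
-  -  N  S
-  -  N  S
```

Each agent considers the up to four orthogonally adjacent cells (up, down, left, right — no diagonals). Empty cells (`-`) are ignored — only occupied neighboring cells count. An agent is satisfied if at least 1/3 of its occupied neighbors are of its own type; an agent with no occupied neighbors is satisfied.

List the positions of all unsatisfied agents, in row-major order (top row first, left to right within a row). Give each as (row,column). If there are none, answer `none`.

(0,0)

Row 0: (0,0)N 0/1 not · (0,1)S 1/2 satisfied · (0,3)S 0/0 satisfied
Row 1: (1,1)S 1/1 satisfied
Row 2: (2,3)S 1/1 satisfied
Row 3: (3,2)N 1/2 satisfied · (3,3)S 2/3 satisfied
Row 4: (4,2)N 1/2 satisfied · (4,3)S 1/2 satisfied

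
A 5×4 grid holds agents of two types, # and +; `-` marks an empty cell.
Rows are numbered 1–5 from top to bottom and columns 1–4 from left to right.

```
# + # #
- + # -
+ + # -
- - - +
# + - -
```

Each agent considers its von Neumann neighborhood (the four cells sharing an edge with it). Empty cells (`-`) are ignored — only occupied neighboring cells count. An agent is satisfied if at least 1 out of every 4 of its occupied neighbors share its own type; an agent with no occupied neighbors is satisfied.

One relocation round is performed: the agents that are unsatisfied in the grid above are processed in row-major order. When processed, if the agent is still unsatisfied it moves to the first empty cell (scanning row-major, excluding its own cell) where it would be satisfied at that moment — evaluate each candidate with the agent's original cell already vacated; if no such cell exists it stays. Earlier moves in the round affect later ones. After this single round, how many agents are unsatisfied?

1

Initially unsatisfied (in order): (1,1), (5,1), (5,2).
  (1,1) → (2,4).
  (5,1) → (3,4).
  (5,2): now satisfied by earlier moves; stays.
Resulting grid:
- + # #
- + # #
+ + # #
- - - +
- + - -
Unsatisfied now: (4,4).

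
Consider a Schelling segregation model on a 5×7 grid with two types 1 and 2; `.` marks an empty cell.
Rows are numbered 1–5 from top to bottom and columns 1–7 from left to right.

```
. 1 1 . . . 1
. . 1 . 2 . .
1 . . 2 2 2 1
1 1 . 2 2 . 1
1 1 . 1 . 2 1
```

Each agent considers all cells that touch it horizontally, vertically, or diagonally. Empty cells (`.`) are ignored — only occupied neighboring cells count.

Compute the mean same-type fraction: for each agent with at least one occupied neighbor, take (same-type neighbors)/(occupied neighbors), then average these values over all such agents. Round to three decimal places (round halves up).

0.762

(1,2)1 2/2
(1,3)1 2/2
(1,7)1 — no occupied neighbors
(2,3)1 2/3
(2,5)2 3/3
(3,1)1 2/2
(3,4)2 4/5
(3,5)2 5/5
(3,6)2 3/5
(3,7)1 1/2
(4,1)1 4/4
(4,2)1 4/4
(4,4)2 3/4
(4,5)2 5/6
(4,7)1 2/4
(5,1)1 3/3
(5,2)1 3/3
(5,4)1 0/2
(5,6)2 1/3
(5,7)1 1/2
Sum over 19 agents: 2/2 + 2/2 + 2/3 + 3/3 + 2/2 + 4/5 + 5/5 + 3/5 + 1/2 + 4/4 + 4/4 + 3/4 + 5/6 + 2/4 + 3/3 + 3/3 + 0/2 + 1/3 + 1/2 = 869/60; mean = 869/60 ÷ 19 = 869/1140 = 0.762280… → 0.762.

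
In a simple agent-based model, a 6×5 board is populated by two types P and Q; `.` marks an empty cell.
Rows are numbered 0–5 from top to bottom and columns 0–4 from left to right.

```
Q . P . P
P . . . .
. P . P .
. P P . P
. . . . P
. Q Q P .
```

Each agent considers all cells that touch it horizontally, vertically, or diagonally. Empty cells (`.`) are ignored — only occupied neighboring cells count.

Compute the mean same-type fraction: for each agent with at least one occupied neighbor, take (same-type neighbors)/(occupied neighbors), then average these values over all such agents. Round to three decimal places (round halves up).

0.773

Row 0: (0,0)Q 0/1 · (0,2)P — no occupied neighbors · (0,4)P — no occupied neighbors
Row 1: (1,0)P 1/2
Row 2: (2,1)P 3/3 · (2,3)P 2/2
Row 3: (3,1)P 2/2 · (3,2)P 3/3 · (3,4)P 2/2
Row 4: (4,4)P 2/2
Row 5: (5,1)Q 1/1 · (5,2)Q 1/2 · (5,3)P 1/2
Sum over 11 agents: 0/1 + 1/2 + 3/3 + 2/2 + 2/2 + 3/3 + 2/2 + 2/2 + 1/1 + 1/2 + 1/2 = 17/2; mean = 17/2 ÷ 11 = 17/22 = 0.772727… → 0.773.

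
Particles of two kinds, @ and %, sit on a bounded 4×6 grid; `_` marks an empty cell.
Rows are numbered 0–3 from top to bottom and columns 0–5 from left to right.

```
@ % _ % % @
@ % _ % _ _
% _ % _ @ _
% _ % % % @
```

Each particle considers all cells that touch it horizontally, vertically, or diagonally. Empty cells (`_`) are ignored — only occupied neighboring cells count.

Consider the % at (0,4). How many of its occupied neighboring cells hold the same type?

2

Occupied neighbors of (0,4): (0,3)=%, (0,5)=@, (1,3)=%.
Same type (%): 2 of 3.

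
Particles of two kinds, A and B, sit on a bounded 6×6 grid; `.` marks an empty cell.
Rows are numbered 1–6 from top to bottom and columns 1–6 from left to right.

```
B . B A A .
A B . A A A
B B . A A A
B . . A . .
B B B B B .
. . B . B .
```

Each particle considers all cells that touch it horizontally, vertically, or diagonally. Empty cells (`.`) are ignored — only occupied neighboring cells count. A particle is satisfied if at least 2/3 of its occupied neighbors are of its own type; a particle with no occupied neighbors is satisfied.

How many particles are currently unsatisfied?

4

(1,1)B 1/2 unhappy
(1,3)B 1/3 unhappy
(1,4)A 3/4 ok
(1,5)A 4/4 ok
(2,1)A 0/4 unhappy
(2,2)B 4/5 ok
(2,4)A 5/6 ok
(2,5)A 7/7 ok
(2,6)A 4/4 ok
(3,1)B 3/4 ok
(3,2)B 3/4 ok
(3,4)A 4/4 ok
(3,5)A 6/6 ok
(3,6)A 3/3 ok
(4,1)B 4/4 ok
(4,4)A 2/5 unhappy
(5,1)B 2/2 ok
(5,2)B 4/4 ok
(5,3)B 3/4 ok
(5,4)B 4/5 ok
(5,5)B 2/3 ok
(6,3)B 3/3 ok
(6,5)B 2/2 ok
Unsatisfied: (1,1), (1,3), (2,1), (4,4) — 4 in total.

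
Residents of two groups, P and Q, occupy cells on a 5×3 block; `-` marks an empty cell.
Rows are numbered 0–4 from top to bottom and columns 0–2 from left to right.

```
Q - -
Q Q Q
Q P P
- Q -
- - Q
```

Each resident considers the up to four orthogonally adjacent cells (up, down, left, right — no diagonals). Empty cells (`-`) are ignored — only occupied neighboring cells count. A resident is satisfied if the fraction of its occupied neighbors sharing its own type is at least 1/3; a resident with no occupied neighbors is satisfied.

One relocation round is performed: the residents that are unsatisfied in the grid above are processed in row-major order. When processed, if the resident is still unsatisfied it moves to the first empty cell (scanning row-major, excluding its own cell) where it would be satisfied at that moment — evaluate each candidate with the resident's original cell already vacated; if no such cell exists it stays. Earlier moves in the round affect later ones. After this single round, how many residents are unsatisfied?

Initially unsatisfied (in order): (2,1), (3,1).
  (2,1) → (3,2).
  (3,1) → (0,1).
Resulting grid:
Q Q -
Q Q Q
Q - P
- - P
- - Q
Unsatisfied now: (4,2).

1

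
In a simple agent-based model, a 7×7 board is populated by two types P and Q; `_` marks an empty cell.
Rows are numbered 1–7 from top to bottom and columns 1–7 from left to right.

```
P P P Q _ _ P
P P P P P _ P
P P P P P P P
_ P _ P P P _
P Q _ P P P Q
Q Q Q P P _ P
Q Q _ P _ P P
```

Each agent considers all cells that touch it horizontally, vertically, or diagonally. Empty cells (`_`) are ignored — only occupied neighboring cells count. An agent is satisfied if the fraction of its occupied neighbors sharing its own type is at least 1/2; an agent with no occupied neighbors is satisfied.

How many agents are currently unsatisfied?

3

Row 1: (1,1)P 3/3 ok · (1,2)P 5/5 ok · (1,3)P 4/5 ok · (1,4)Q 0/4 unhappy · (1,7)P 1/1 ok
Row 2: (2,1)P 5/5 ok · (2,2)P 8/8 ok · (2,3)P 7/8 ok · (2,4)P 6/7 ok · (2,5)P 4/5 ok · (2,7)P 3/3 ok
Row 3: (3,1)P 4/4 ok · (3,2)P 6/6 ok · (3,3)P 7/7 ok · (3,4)P 7/7 ok · (3,5)P 7/7 ok · (3,6)P 6/6 ok · (3,7)P 3/3 ok
Row 4: (4,2)P 4/5 ok · (4,4)P 6/6 ok · (4,5)P 8/8 ok · (4,6)P 6/7 ok
Row 5: (5,1)P 1/4 unhappy · (5,2)Q 3/5 ok · (5,4)P 5/6 ok · (5,5)P 7/7 ok · (5,6)P 5/6 ok · (5,7)Q 0/3 unhappy
Row 6: (6,1)Q 4/5 ok · (6,2)Q 5/6 ok · (6,3)Q 3/6 ok · (6,4)P 4/5 ok · (6,5)P 6/6 ok · (6,7)P 3/4 ok
Row 7: (7,1)Q 3/3 ok · (7,2)Q 4/4 ok · (7,4)P 2/3 ok · (7,6)P 3/3 ok · (7,7)P 2/2 ok
Unsatisfied: (1,4), (5,1), (5,7) — 3 in total.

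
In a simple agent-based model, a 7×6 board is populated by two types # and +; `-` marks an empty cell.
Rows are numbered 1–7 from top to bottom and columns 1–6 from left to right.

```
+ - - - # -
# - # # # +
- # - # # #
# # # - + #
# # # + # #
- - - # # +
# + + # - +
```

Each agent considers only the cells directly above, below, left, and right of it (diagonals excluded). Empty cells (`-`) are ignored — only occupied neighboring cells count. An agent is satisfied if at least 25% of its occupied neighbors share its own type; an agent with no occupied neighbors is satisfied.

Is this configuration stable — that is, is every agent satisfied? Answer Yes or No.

Row 1: (1,1)+ 0/1 unhappy · (1,5)# 1/1 ok
Row 2: (2,1)# 0/1 unhappy · (2,3)# 1/1 ok · (2,4)# 3/3 ok · (2,5)# 3/4 ok · (2,6)+ 0/2 unhappy
Row 3: (3,2)# 1/1 ok · (3,4)# 2/2 ok · (3,5)# 3/4 ok · (3,6)# 2/3 ok
Row 4: (4,1)# 2/2 ok · (4,2)# 4/4 ok · (4,3)# 2/2 ok · (4,5)+ 0/3 unhappy · (4,6)# 2/3 ok
Row 5: (5,1)# 2/2 ok · (5,2)# 3/3 ok · (5,3)# 2/3 ok · (5,4)+ 0/3 unhappy · (5,5)# 2/4 ok · (5,6)# 2/3 ok
Row 6: (6,4)# 2/3 ok · (6,5)# 2/3 ok · (6,6)+ 1/3 ok
Row 7: (7,1)# 0/1 unhappy · (7,2)+ 1/2 ok · (7,3)+ 1/2 ok · (7,4)# 1/2 ok · (7,6)+ 1/1 ok
For instance (1,1) has only 0/1 same-type neighbors, below 1/4.

No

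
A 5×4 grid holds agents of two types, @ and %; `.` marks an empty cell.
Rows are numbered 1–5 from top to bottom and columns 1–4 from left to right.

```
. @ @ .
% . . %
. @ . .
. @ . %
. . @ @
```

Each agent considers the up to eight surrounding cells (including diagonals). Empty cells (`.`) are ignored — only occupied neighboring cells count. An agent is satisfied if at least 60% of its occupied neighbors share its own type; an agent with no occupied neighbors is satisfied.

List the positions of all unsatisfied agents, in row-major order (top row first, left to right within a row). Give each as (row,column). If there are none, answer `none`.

(1,2)@ 1/2 unhappy
(1,3)@ 1/2 unhappy
(2,1)% 0/2 unhappy
(2,4)% 0/1 unhappy
(3,2)@ 1/2 unhappy
(4,2)@ 2/2 ok
(4,4)% 0/2 unhappy
(5,3)@ 2/3 ok
(5,4)@ 1/2 unhappy

(1,2), (1,3), (2,1), (2,4), (3,2), (4,4), (5,4)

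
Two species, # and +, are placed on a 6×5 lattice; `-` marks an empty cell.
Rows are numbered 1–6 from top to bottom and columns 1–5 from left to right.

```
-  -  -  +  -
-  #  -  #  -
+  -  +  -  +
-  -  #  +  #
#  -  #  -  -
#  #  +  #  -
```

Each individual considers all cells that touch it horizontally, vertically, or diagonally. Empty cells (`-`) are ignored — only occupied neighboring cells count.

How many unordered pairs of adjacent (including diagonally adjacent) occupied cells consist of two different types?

Scan each occupied cell's neighbors to the right and below (and the two forward diagonals) so each pair is counted once.
Row 1: +(1,4)–#(2,4)≠  → 1/1 unlike.
Row 2: #(2,2)–+(3,3)≠ #(2,2)–+(3,1)≠ #(2,4)–+(3,5)≠ #(2,4)–+(3,3)≠  → 4/4 unlike.
Row 3: +(3,3)–#(4,3)≠ +(3,3)–+(4,4)= +(3,5)–#(4,5)≠ +(3,5)–+(4,4)=  → 2/4 unlike.
Row 4: #(4,3)–+(4,4)≠ #(4,3)–#(5,3)= +(4,4)–#(4,5)≠ +(4,4)–#(5,3)≠  → 3/4 unlike.
Row 5: #(5,1)–#(6,1)= #(5,1)–#(6,2)= #(5,3)–+(6,3)≠ #(5,3)–#(6,4)= #(5,3)–#(6,2)=  → 1/5 unlike.
Row 6: #(6,1)–#(6,2)= #(6,2)–+(6,3)≠ +(6,3)–#(6,4)≠  → 2/3 unlike.
Total adjacent occupied pairs: 21; unlike-type pairs: 13.

13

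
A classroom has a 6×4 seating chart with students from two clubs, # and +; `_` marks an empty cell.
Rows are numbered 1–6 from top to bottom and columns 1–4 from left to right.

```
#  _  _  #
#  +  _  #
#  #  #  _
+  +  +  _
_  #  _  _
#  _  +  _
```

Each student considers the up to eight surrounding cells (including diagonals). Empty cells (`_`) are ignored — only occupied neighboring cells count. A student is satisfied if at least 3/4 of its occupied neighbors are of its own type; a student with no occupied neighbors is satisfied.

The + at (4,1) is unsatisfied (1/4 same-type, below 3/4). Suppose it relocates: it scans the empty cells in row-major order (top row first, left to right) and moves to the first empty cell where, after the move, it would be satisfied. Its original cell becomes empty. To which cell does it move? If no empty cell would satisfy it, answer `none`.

(5,3)

Vacating (4,1). Empty cells in order:
  (1,2): 1/3 same-type → still unsatisfied.
  (1,3): 1/3 same-type → still unsatisfied.
  (2,3): 1/5 same-type → still unsatisfied.
  (3,4): 1/3 same-type → still unsatisfied.
  (4,4): 1/2 same-type → still unsatisfied.
  (5,1): 1/3 same-type → still unsatisfied.
  (5,3): 3/4 same-type → satisfied — stop here.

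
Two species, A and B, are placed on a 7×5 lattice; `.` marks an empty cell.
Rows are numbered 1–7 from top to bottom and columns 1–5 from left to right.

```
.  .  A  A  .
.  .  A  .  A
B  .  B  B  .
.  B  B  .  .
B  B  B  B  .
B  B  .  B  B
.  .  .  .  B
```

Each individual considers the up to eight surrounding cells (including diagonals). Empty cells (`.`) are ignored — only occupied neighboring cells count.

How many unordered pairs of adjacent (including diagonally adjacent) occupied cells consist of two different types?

3

Scan each occupied cell's neighbors to the right and below (and the two forward diagonals) so each pair is counted once.
From row 1: 0 unlike of 4 pairs (running 0/4).
From row 2: 3 unlike of 3 pairs (running 3/7).
From row 3: 0 unlike of 5 pairs (running 3/12).
From row 4: 0 unlike of 7 pairs (running 3/19).
From row 5: 0 unlike of 11 pairs (running 3/30).
From row 6: 0 unlike of 4 pairs (running 3/34).
Total adjacent occupied pairs: 34; unlike-type pairs: 3.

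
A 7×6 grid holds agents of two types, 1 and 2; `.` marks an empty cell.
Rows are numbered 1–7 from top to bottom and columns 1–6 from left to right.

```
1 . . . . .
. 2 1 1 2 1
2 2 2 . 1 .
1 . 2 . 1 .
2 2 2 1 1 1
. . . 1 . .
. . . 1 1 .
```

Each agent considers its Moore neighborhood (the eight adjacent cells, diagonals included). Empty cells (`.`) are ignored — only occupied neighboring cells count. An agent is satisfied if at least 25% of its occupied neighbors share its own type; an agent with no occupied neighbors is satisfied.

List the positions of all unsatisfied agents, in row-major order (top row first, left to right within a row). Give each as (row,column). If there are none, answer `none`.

(1,1), (2,5), (4,1)

(1,1)1 0/1 not
(2,2)2 3/5 satisfied
(2,3)1 1/4 satisfied
(2,4)1 2/4 satisfied
(2,5)2 0/3 not
(2,6)1 1/2 satisfied
(3,1)2 2/3 satisfied
(3,2)2 4/6 satisfied
(3,3)2 3/5 satisfied
(3,5)1 3/4 satisfied
(4,1)1 0/4 not
(4,3)2 4/5 satisfied
(4,5)1 4/4 satisfied
(5,1)2 1/2 satisfied
(5,2)2 3/4 satisfied
(5,3)2 2/4 satisfied
(5,4)1 3/5 satisfied
(5,5)1 4/4 satisfied
(5,6)1 2/2 satisfied
(6,4)1 4/5 satisfied
(7,4)1 2/2 satisfied
(7,5)1 2/2 satisfied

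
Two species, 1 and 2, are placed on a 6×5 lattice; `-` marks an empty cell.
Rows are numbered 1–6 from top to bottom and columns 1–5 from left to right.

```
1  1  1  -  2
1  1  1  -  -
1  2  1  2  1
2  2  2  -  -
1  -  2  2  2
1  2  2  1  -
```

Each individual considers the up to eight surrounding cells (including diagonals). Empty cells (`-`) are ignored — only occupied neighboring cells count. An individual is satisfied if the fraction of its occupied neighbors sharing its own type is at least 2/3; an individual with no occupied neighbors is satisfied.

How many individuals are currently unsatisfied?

Row 1: (1,1)1 3/3 satisfied · (1,2)1 5/5 satisfied · (1,3)1 3/3 satisfied · (1,5)2 0/0 satisfied
Row 2: (2,1)1 4/5 satisfied · (2,2)1 7/8 satisfied · (2,3)1 4/6 satisfied
Row 3: (3,1)1 2/5 not · (3,2)2 3/8 not · (3,3)1 2/6 not · (3,4)2 1/4 not · (3,5)1 0/1 not
Row 4: (4,1)2 2/4 not · (4,2)2 4/7 not · (4,3)2 5/6 satisfied
Row 5: (5,1)1 1/4 not · (5,3)2 5/6 satisfied · (5,4)2 4/5 satisfied · (5,5)2 1/2 not
Row 6: (6,1)1 1/2 not · (6,2)2 2/4 not · (6,3)2 3/4 satisfied · (6,4)1 0/4 not
Unsatisfied: (3,1), (3,2), (3,3), (3,4), (3,5), (4,1), (4,2), (5,1), (5,5), (6,1), (6,2), (6,4) — 12 in total.

12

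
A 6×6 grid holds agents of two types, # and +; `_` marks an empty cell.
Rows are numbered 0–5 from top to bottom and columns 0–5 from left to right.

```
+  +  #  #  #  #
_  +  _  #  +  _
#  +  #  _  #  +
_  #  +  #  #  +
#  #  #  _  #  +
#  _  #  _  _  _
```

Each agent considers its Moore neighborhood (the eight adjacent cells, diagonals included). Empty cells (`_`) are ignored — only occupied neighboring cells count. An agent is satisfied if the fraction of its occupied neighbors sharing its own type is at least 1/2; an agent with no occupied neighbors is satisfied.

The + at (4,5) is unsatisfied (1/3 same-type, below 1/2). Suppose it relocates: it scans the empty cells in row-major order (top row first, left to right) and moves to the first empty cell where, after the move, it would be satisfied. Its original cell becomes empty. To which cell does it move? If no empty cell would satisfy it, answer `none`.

Vacating (4,5). Empty cells in order:
  (1,0): 4/5 same-type → satisfied — stop here.

(1,0)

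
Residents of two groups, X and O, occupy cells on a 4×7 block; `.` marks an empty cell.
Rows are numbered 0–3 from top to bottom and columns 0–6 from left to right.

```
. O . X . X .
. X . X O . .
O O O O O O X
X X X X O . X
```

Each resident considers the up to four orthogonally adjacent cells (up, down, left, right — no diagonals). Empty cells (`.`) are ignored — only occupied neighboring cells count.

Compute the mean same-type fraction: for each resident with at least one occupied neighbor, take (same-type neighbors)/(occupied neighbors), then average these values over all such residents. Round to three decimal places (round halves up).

(0,1)O 0/1
(0,3)X 1/1
(0,5)X — no occupied neighbors
(1,1)X 0/2
(1,3)X 1/3
(1,4)O 1/2
(2,0)O 1/2
(2,1)O 2/4
(2,2)O 2/3
(2,3)O 2/4
(2,4)O 4/4
(2,5)O 1/2
(2,6)X 1/2
(3,0)X 1/2
(3,1)X 2/3
(3,2)X 2/3
(3,3)X 1/3
(3,4)O 1/2
(3,6)X 1/1
Sum over 18 residents: 0/1 + 1/1 + 0/2 + 1/3 + 1/2 + 1/2 + 2/4 + 2/3 + 2/4 + 4/4 + 1/2 + 1/2 + 1/2 + 2/3 + 2/3 + 1/3 + 1/2 + 1/1 = 29/3; mean = 29/3 ÷ 18 = 29/54 = 0.537037… → 0.537.

0.537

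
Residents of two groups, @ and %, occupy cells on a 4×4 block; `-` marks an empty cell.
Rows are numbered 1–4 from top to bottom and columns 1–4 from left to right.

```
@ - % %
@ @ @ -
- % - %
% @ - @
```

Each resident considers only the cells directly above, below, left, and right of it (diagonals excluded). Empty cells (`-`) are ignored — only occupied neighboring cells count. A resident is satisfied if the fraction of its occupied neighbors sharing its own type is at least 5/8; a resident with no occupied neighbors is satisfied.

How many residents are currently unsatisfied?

Row 1: (1,1)@ 1/1 ok · (1,3)% 1/2 unhappy · (1,4)% 1/1 ok
Row 2: (2,1)@ 2/2 ok · (2,2)@ 2/3 ok · (2,3)@ 1/2 unhappy
Row 3: (3,2)% 0/2 unhappy · (3,4)% 0/1 unhappy
Row 4: (4,1)% 0/1 unhappy · (4,2)@ 0/2 unhappy · (4,4)@ 0/1 unhappy
Unsatisfied: (1,3), (2,3), (3,2), (3,4), (4,1), (4,2), (4,4) — 7 in total.

7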